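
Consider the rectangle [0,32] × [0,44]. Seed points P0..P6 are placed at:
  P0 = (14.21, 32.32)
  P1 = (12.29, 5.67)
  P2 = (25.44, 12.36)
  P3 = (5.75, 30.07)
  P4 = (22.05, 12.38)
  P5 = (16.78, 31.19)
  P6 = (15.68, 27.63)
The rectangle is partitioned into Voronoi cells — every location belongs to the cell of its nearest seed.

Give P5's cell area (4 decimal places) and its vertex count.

Area of P5's cell: 243.7701 (5 vertices)

1. box [0,32]×[0,44]: [(0, 0) (32, 0) (32, 44) (0, 44)]
2. ⊥bis P5·P0 via (15.495,31.755): [(1.5327, 0) (32, 0) (32, 44) (20.879, 44)]  |A|=914.9432
3. ⊥bis P5·P1 via (14.535,18.43): [(9.9879, 19.23) (32, 15.3572) (32, 44) (20.879, 44)]  |A|=452.9776
4. ⊥bis P5·P2 via (21.11,21.775): [(9.9879, 19.23) (14.03, 18.5189) (32, 26.7834) (32, 44) (20.879, 44)]  |A|=350.3133
5. ⊥bis P5·P3 via (11.265,30.63): [(11.9658, 23.7284) (12.4669, 18.7939) (14.03, 18.5189) (32, 26.7834) (32, 44) (20.879, 44)]  |A|=344.3064
6. ⊥bis P5·P4 via (19.415,21.785): [(11.9658, 23.7284) (12.3637, 19.8094) (23.8078, 23.0157) (32, 26.7834) (32, 44) (20.879, 44)]  |A|=333.4708
7. ⊥bis P5·P6 via (16.23,29.41): [(14.6752, 29.8904) (29.0788, 25.4399) (32, 26.7834) (32, 44) (20.879, 44)]  |A|=243.7701
8. canonical 5-gon: [(14.6752, 29.8904) (29.0788, 25.4399) (32, 26.7834) (32, 44) (20.879, 44)]
9. shoelace: 243.7701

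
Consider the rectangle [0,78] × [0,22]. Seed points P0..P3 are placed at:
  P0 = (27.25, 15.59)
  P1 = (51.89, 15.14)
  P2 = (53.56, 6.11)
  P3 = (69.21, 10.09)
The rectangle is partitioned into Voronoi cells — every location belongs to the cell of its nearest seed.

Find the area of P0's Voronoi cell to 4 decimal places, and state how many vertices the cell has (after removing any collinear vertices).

1. box [0,78]×[0,22]: [(0, 0) (78, 0) (78, 22) (0, 22)]
2. ⊥bis P0·P1 via (39.57,15.365): [(0, 0) (39.2894, 0) (39.6912, 22) (0, 22)]  |A|=868.7862
3. ⊥bis P0·P2 via (40.405,10.85): [(0, 0) (36.4955, 0) (39.4386, 8.1678) (39.6912, 22) (0, 22)]  |A|=857.3764
4. ⊥bis P0·P3 via (48.23,12.84): [(0, 0) (36.4955, 0) (39.4386, 8.1678) (39.6912, 22) (0, 22)]  |A|=857.3764
5. canonical 5-gon: [(0, 0) (36.4955, 0) (39.4386, 8.1678) (39.6912, 22) (0, 22)]
6. shoelace: 857.3764

Area of P0's cell: 857.3764 (5 vertices)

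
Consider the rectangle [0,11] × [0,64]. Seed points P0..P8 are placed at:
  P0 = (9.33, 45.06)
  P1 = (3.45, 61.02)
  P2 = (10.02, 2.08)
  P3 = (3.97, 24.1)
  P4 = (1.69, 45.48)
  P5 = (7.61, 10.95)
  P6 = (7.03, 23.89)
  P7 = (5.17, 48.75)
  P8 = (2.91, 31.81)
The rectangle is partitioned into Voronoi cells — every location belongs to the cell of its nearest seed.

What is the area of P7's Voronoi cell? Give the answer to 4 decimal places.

Area of P7's cell: 78.2791

1. box [0,11]×[0,64]: [(0, 0) (11, 0) (11, 64) (0, 64)]
2. ⊥bis P7·P0 via (7.25,46.905): [(0, 38.7316) (11, 51.1326) (11, 64) (0, 64)]  |A|=209.7469
3. ⊥bis P7·P1 via (4.31,54.885): [(0, 54.2808) (0, 38.7316) (11, 51.1326) (11, 55.8228)]  |A|=111.3168
4. ⊥bis P7·P2 via (7.595,25.415): [(0, 54.2808) (0, 38.7316) (11, 51.1326) (11, 55.8228)]  |A|=111.3168
5. ⊥bis P7·P3 via (4.57,36.425): [(0, 54.2808) (0, 38.7316) (11, 51.1326) (11, 55.8228)]  |A|=111.3168
6. ⊥bis P7·P4 via (3.43,47.115): [(0, 54.2808) (0, 50.7653) (5.4909, 44.9218) (11, 51.1326) (11, 55.8228)]  |A|=78.2791
7. ⊥bis P7·P5 via (6.39,29.85): [(0, 54.2808) (0, 50.7653) (5.4909, 44.9218) (11, 51.1326) (11, 55.8228)]  |A|=78.2791
8. ⊥bis P7·P6 via (6.1,36.32): [(0, 54.2808) (0, 50.7653) (5.4909, 44.9218) (11, 51.1326) (11, 55.8228)]  |A|=78.2791
9. ⊥bis P7·P8 via (4.04,40.28): [(0, 54.2808) (0, 50.7653) (5.4909, 44.9218) (11, 51.1326) (11, 55.8228)]  |A|=78.2791
10. canonical 5-gon: [(0, 54.2808) (0, 50.7653) (5.4909, 44.9218) (11, 51.1326) (11, 55.8228)]
11. shoelace: 78.2791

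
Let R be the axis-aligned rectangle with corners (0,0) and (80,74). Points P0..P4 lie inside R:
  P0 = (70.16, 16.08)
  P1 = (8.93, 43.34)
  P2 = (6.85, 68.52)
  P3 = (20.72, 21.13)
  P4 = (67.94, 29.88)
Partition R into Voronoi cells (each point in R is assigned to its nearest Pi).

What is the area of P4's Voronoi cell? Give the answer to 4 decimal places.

1. box [0,80]×[0,74]: [(0, 0) (80, 0) (80, 74) (0, 74)]
2. ⊥bis P4·P0 via (69.05,22.98): [(0, 11.872) (80, 24.7415) (80, 74) (0, 74)]  |A|=4455.4609
3. ⊥bis P4·P1 via (38.435,36.61): [(34.0414, 17.3482) (80, 24.7415) (80, 74) (46.9635, 74)]  |A|=2067.7119
4. ⊥bis P4·P2 via (37.395,49.2): [(43.513, 58.8727) (34.0414, 17.3482) (80, 24.7415) (80, 74) (53.0812, 74)]  |A|=2021.4397
5. ⊥bis P4·P3 via (44.33,25.505): [(43.513, 58.8727) (40.5522, 45.8921) (45.4999, 19.1915) (80, 24.7415) (80, 74) (53.0812, 74)]  |A|=1863.9057
6. canonical 6-gon: [(43.513, 58.8727) (40.5522, 45.8921) (45.4999, 19.1915) (80, 24.7415) (80, 74) (53.0812, 74)]
7. shoelace: 1863.9057

Area of P4's cell: 1863.9057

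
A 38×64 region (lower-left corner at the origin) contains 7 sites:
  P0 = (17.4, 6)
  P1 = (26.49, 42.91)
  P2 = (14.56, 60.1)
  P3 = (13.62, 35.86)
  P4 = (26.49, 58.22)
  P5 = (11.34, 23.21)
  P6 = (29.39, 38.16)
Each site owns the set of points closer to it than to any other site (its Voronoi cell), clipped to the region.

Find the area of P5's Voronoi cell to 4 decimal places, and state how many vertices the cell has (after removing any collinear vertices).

Area of P5's cell: 401.8565 (4 vertices)

1. box [0,38]×[0,64]: [(0, 0) (38, 0) (38, 64) (0, 64)]
2. ⊥bis P5·P0 via (14.37,14.605): [(0, 9.545) (38, 22.9256) (38, 64) (0, 64)]  |A|=1815.0579
3. ⊥bis P5·P1 via (18.915,33.06): [(0, 47.6063) (0, 9.545) (33.9482, 21.4989)]  |A|=646.0568
4. ⊥bis P5·P2 via (12.95,41.655): [(7.0714, 42.1681) (0, 42.7854) (0, 9.545) (33.9482, 21.4989)]  |A|=629.0112
5. ⊥bis P5·P3 via (12.48,29.535): [(26.8716, 26.9411) (0, 31.7844) (0, 9.545) (33.9482, 21.4989)]  |A|=433.4763
6. ⊥bis P5·P4 via (18.915,40.715): [(26.8716, 26.9411) (0, 31.7844) (0, 9.545) (33.9482, 21.4989)]  |A|=433.4763
7. ⊥bis P5·P6 via (20.365,30.685): [(22.8683, 27.6626) (0, 31.7844) (0, 9.545) (29.3225, 19.8701)]  |A|=401.8565
8. canonical 4-gon: [(22.8683, 27.6626) (0, 31.7844) (0, 9.545) (29.3225, 19.8701)]
9. shoelace: 401.8565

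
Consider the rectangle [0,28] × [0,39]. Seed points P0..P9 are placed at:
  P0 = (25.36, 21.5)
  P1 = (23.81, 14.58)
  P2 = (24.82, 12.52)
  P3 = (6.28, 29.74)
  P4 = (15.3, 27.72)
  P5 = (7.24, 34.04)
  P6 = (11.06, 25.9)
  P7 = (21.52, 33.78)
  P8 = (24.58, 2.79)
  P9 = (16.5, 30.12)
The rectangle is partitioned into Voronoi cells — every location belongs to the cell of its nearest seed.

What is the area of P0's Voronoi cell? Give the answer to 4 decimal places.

1. box [0,28]×[0,39]: [(0, 0) (28, 0) (28, 39) (0, 39)]
2. ⊥bis P0·P1 via (24.585,18.04): [(0, 23.5468) (28, 17.2751) (28, 39) (0, 39)]  |A|=520.4943
3. ⊥bis P0·P2 via (25.09,17.01): [(0, 23.5468) (28, 17.2751) (28, 39) (0, 39)]  |A|=520.4943
4. ⊥bis P0·P3 via (15.82,25.62): [(13.6083, 20.4987) (28, 17.2751) (28, 39) (21.5984, 39)]  |A|=215.549
5. ⊥bis P0·P4 via (20.33,24.61): [(17.2796, 19.6763) (28, 17.2751) (28, 37.0152)]  |A|=105.8112
6. ⊥bis P0·P5 via (16.3,27.77): [(17.2796, 19.6763) (28, 17.2751) (28, 37.0152)]  |A|=105.8112
7. ⊥bis P0·P6 via (18.21,23.7): [(17.2796, 19.6763) (28, 17.2751) (28, 37.0152)]  |A|=105.8112
8. ⊥bis P0·P7 via (23.44,27.64): [(21.907, 27.1606) (17.2796, 19.6763) (28, 17.2751) (28, 29.0659)]  |A|=81.594
9. ⊥bis P0·P8 via (24.97,12.145): [(21.907, 27.1606) (17.2796, 19.6763) (28, 17.2751) (28, 29.0659)]  |A|=81.594
10. ⊥bis P0·P9 via (20.93,25.81): [(22.3914, 27.3121) (21.3194, 26.2103) (17.2796, 19.6763) (28, 17.2751) (28, 29.0659)]  |A|=81.4083
11. canonical 5-gon: [(22.3914, 27.3121) (21.3194, 26.2103) (17.2796, 19.6763) (28, 17.2751) (28, 29.0659)]
12. shoelace: 81.4083

Area of P0's cell: 81.4083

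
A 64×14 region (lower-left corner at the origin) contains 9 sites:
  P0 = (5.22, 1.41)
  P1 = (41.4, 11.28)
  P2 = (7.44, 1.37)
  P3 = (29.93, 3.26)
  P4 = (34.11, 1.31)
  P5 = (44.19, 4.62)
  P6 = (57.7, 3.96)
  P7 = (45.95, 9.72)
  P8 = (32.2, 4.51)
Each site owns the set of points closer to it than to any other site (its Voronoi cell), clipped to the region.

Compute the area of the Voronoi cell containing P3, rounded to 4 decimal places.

1. box [0,64]×[0,14]: [(0, 0) (64, 0) (64, 14) (0, 14)]
2. ⊥bis P3·P0 via (17.575,2.335): [(17.7498, 0) (64, 0) (64, 14) (16.7017, 14)]  |A|=654.8397
3. ⊥bis P3·P1 via (35.665,7.27): [(17.7498, 0) (40.7483, 0) (30.9593, 14) (16.7017, 14)]  |A|=260.7927
4. ⊥bis P3·P2 via (18.685,2.315): [(18.8795, 0) (40.7483, 0) (30.9593, 14) (17.703, 14)]  |A|=245.875
5. ⊥bis P3·P4 via (32.02,2.285): [(18.8795, 0) (30.954, 0) (34.8736, 8.4019) (30.9593, 14) (17.703, 14)]  |A|=204.7299
6. ⊥bis P3·P5 via (37.06,3.94): [(18.8795, 0) (30.954, 0) (34.8736, 8.4019) (30.9593, 14) (17.703, 14)]  |A|=204.7299
7. ⊥bis P3·P6 via (43.815,3.61): [(18.8795, 0) (30.954, 0) (34.8736, 8.4019) (30.9593, 14) (17.703, 14)]  |A|=204.7299
8. ⊥bis P3·P7 via (37.94,6.49): [(18.8795, 0) (30.954, 0) (34.8736, 8.4019) (30.9593, 14) (17.703, 14)]  |A|=204.7299
9. ⊥bis P3·P8 via (31.065,3.885): [(18.8795, 0) (30.954, 0) (31.9861, 2.2123) (25.4951, 14) (17.703, 14)]  |A|=152.3285
10. canonical 5-gon: [(18.8795, 0) (30.954, 0) (31.9861, 2.2123) (25.4951, 14) (17.703, 14)]
11. shoelace: 152.3285

Area of P3's cell: 152.3285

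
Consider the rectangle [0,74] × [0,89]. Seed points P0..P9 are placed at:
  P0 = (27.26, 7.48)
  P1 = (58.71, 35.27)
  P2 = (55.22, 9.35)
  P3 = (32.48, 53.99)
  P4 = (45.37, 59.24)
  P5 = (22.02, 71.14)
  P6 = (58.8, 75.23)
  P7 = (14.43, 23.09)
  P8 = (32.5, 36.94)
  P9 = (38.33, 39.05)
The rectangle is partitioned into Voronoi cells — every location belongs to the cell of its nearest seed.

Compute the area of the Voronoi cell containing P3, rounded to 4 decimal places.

Area of P3's cell: 436.2050

1. box [0,74]×[0,89]: [(0, 0) (74, 0) (74, 89) (0, 89)]
2. ⊥bis P3·P0 via (29.87,30.735): [(0, 34.0874) (74, 25.7821) (74, 89) (0, 89)]  |A|=4370.8269
3. ⊥bis P3·P1 via (45.595,44.63): [(0, 34.0874) (35.2476, 30.1315) (74, 84.4304) (74, 89) (0, 89)]  |A|=3234.4458
4. ⊥bis P3·P2 via (43.85,31.67): [(0, 34.0874) (35.2476, 30.1315) (74, 84.4304) (74, 89) (0, 89)]  |A|=3234.4458
5. ⊥bis P3·P4 via (38.925,56.615): [(0, 34.0874) (35.2476, 30.1315) (44.4563, 43.0344) (25.7348, 89) (0, 89)]  |A|=2057.6761
6. ⊥bis P3·P5 via (27.25,62.565): [(0, 45.9449) (0, 34.0874) (35.2476, 30.1315) (44.4563, 43.0344) (34.6607, 67.0849)]  |A|=1029.5249
7. ⊥bis P3·P6 via (45.64,64.61): [(0, 45.9449) (0, 34.0874) (35.2476, 30.1315) (44.4563, 43.0344) (34.6607, 67.0849)]  |A|=1029.5249
8. ⊥bis P3·P7 via (23.455,38.54): [(5.2729, 49.1609) (36.0132, 31.2042) (44.4563, 43.0344) (34.6607, 67.0849)]  |A|=698.8187
9. ⊥bis P3·P8 via (32.49,45.465): [(5.2729, 49.1609) (11.6419, 45.4405) (43.4611, 45.4779) (34.6607, 67.0849)]  |A|=455.668
10. ⊥bis P3·P9 via (35.405,46.52): [(5.2729, 49.1609) (11.6419, 45.4405) (32.7114, 45.4653) (41.9869, 49.0973) (34.6607, 67.0849)]  |A|=436.205
11. canonical 5-gon: [(5.2729, 49.1609) (11.6419, 45.4405) (32.7114, 45.4653) (41.9869, 49.0973) (34.6607, 67.0849)]
12. shoelace: 436.205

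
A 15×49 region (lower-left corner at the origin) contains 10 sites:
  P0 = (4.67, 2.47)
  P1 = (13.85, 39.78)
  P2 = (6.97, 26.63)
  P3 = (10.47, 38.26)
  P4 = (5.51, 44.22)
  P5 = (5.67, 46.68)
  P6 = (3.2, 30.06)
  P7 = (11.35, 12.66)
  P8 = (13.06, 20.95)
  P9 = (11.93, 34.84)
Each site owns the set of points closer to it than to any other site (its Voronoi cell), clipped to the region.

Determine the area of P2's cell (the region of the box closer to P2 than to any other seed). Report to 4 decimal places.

1. box [0,15]×[0,49]: [(0, 0) (15, 0) (15, 49) (0, 49)]
2. ⊥bis P2·P0 via (5.82,14.55): [(0, 15.1041) (15, 13.6761) (15, 49) (0, 49)]  |A|=519.149
3. ⊥bis P2·P1 via (10.41,33.205): [(0, 38.6514) (0, 15.1041) (15, 13.6761) (15, 30.8035)]  |A|=305.0614
4. ⊥bis P2·P3 via (8.72,32.445): [(0, 35.0692) (0, 15.1041) (15, 13.6761) (15, 30.5551)]  |A|=276.3313
5. ⊥bis P2·P4 via (6.24,35.425): [(0.4224, 34.9421) (0, 34.9071) (0, 15.1041) (15, 13.6761) (15, 30.5551)]  |A|=276.2971
6. ⊥bis P2·P5 via (6.32,36.655): [(0.4224, 34.9421) (0, 34.9071) (0, 15.1041) (15, 13.6761) (15, 30.5551)]  |A|=276.2971
7. ⊥bis P2·P6 via (5.085,28.345): [(8.7948, 32.4225) (0, 22.7559) (0, 15.1041) (15, 13.6761) (15, 30.5551)]  |A|=222.185
8. ⊥bis P2·P7 via (9.16,19.645): [(8.7948, 32.4225) (0, 22.7559) (0, 16.7731) (15, 21.476) (15, 30.5551)]  |A|=151.1679
9. ⊥bis P2·P8 via (10.015,23.79): [(8.7948, 32.4225) (0, 22.7559) (0, 16.7731) (4.9047, 18.3108) (15, 29.1348) (15, 30.5551)]  |A|=112.5089
10. ⊥bis P2·P9 via (9.45,30.735): [(8.0364, 31.589) (0, 22.7559) (0, 16.7731) (4.9047, 18.3108) (13.9544, 28.0137)]  |A|=99.0833
11. canonical 5-gon: [(8.0364, 31.589) (0, 22.7559) (0, 16.7731) (4.9047, 18.3108) (13.9544, 28.0137)]
12. shoelace: 99.0833

Area of P2's cell: 99.0833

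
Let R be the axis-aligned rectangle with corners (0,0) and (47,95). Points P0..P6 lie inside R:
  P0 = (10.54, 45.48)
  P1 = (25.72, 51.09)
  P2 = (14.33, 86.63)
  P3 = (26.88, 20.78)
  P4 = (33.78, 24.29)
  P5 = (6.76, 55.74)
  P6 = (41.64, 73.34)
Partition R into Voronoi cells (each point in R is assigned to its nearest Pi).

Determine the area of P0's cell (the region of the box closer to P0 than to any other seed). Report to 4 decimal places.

1. box [0,47]×[0,95]: [(0, 0) (47, 0) (47, 95) (0, 95)]
2. ⊥bis P0·P1 via (18.13,48.285): [(0, 0) (35.9745, 0) (0.8658, 95) (0, 95)]  |A|=1749.9103
3. ⊥bis P0·P2 via (12.435,66.055): [(0, 67.2003) (0, 0) (35.9745, 0) (11.5321, 66.1382)]  |A|=1577.1222
4. ⊥bis P0·P3 via (18.71,33.13): [(0, 67.2003) (0, 20.7526) (22.7444, 35.7989) (11.5321, 66.1382)]  |A|=697.1957
5. ⊥bis P0·P4 via (22.16,34.885): [(0, 67.2003) (0, 20.7526) (22.7444, 35.7989) (11.5321, 66.1382)]  |A|=697.1957
6. ⊥bis P0·P5 via (8.65,50.61): [(0, 47.4232) (0, 20.7526) (22.7444, 35.7989) (16.2377, 53.4055)]  |A|=465.7101
7. ⊥bis P0·P6 via (26.09,59.41): [(0, 47.4232) (0, 20.7526) (22.7444, 35.7989) (16.2377, 53.4055)]  |A|=465.7101
8. canonical 4-gon: [(0, 47.4232) (0, 20.7526) (22.7444, 35.7989) (16.2377, 53.4055)]
9. shoelace: 465.7101

Area of P0's cell: 465.7101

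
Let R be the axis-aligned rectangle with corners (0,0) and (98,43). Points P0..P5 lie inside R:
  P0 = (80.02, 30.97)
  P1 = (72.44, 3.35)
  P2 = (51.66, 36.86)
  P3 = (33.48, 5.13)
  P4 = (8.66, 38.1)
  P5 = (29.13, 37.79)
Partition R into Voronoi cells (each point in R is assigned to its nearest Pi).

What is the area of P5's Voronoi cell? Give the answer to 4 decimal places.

1. box [0,98]×[0,43]: [(0, 0) (98, 0) (98, 43) (0, 43)]
2. ⊥bis P5·P0 via (54.575,34.38): [(0, 0) (49.9676, 0) (55.7302, 43) (0, 43)]  |A|=2272.5024
3. ⊥bis P5·P1 via (50.785,20.57): [(0, 0) (34.4278, 0) (53.1173, 23.503) (55.7302, 43) (0, 43)]  |A|=2089.8864
4. ⊥bis P5·P2 via (40.395,37.325): [(0, 0) (34.4278, 0) (39.0966, 5.8713) (40.6293, 43) (0, 43)]  |A|=1695.9015
5. ⊥bis P5·P3 via (31.305,21.46): [(0, 17.2905) (39.7868, 22.5897) (40.6293, 43) (0, 43)]  |A|=926.0772
6. ⊥bis P5·P4 via (18.895,37.945): [(18.6198, 19.7704) (39.7868, 22.5897) (40.6293, 43) (18.9716, 43)]  |A|=466.3742
7. canonical 4-gon: [(18.6198, 19.7704) (39.7868, 22.5897) (40.6293, 43) (18.9716, 43)]
8. shoelace: 466.3742

Area of P5's cell: 466.3742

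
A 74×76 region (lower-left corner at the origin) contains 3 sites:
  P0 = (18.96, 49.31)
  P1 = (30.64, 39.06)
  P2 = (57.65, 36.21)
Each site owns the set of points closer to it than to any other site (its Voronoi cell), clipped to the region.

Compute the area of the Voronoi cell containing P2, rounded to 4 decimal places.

1. box [0,74]×[0,76]: [(0, 0) (74, 0) (74, 76) (0, 76)]
2. ⊥bis P2·P0 via (38.305,42.76): [(23.8269, 0) (74, 0) (74, 76) (49.5597, 76)]  |A|=2835.3079
3. ⊥bis P2·P1 via (44.145,37.635): [(47.5745, 70.1368) (40.1739, 0) (74, 0) (74, 76) (49.5597, 76)]  |A|=2262.0468
4. canonical 5-gon: [(47.5745, 70.1368) (40.1739, 0) (74, 0) (74, 76) (49.5597, 76)]
5. shoelace: 2262.0468

Area of P2's cell: 2262.0468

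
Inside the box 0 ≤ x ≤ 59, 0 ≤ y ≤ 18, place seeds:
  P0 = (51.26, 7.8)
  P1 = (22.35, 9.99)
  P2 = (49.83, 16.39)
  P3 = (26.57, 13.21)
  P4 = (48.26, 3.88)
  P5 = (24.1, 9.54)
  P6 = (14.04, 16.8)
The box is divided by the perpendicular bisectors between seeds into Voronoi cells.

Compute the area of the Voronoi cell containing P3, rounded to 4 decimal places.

1. box [0,59]×[0,18]: [(0, 0) (59, 0) (59, 18) (0, 18)]
2. ⊥bis P3·P0 via (38.915,10.505): [(0, 0) (36.6132, 0) (40.5573, 18) (0, 18)]  |A|=694.5341
3. ⊥bis P3·P1 via (24.46,11.6): [(33.3112, 0) (36.6132, 0) (40.5573, 18) (19.5766, 18)]  |A|=218.5442
4. ⊥bis P3·P2 via (38.2,14.8): [(33.3112, 0) (36.6132, 0) (38.8363, 10.1458) (37.7625, 18) (19.5766, 18)]  |A|=207.5688
5. ⊥bis P3·P4 via (37.415,8.545): [(33.3112, 0) (33.7393, 0) (38.6596, 11.4384) (37.7625, 18) (19.5766, 18)]  |A|=188.7997
6. ⊥bis P3·P5 via (25.335,11.375): [(23.8892, 12.3481) (35.647, 4.4348) (38.6596, 11.4384) (37.7625, 18) (19.5766, 18)]  |A|=152.5369
7. ⊥bis P3·P6 via (20.305,15.005): [(20.73, 16.4884) (23.8892, 12.3481) (35.647, 4.4348) (38.6596, 11.4384) (37.7625, 18) (21.1631, 18)]  |A|=151.3378
8. canonical 6-gon: [(20.73, 16.4884) (23.8892, 12.3481) (35.647, 4.4348) (38.6596, 11.4384) (37.7625, 18) (21.1631, 18)]
9. shoelace: 151.3378

Area of P3's cell: 151.3378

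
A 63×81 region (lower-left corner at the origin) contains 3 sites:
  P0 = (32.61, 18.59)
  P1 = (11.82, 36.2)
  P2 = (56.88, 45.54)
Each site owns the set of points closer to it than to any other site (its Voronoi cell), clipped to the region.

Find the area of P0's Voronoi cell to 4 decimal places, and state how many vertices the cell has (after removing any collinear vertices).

Area of P0's cell: 1553.8753 (5 vertices)

1. box [0,63]×[0,81]: [(0, 0) (63, 0) (63, 81) (0, 81)]
2. ⊥bis P0·P1 via (22.215,27.395): [(0, 1.1684) (0, 0) (63, 0) (63, 75.5449)]  |A|=2416.4707
3. ⊥bis P0·P2 via (44.745,32.065): [(34.2082, 41.554) (0, 1.1684) (0, 0) (63, 0) (63, 15.6253)]  |A|=1553.8753
4. canonical 5-gon: [(34.2082, 41.554) (0, 1.1684) (0, 0) (63, 0) (63, 15.6253)]
5. shoelace: 1553.8753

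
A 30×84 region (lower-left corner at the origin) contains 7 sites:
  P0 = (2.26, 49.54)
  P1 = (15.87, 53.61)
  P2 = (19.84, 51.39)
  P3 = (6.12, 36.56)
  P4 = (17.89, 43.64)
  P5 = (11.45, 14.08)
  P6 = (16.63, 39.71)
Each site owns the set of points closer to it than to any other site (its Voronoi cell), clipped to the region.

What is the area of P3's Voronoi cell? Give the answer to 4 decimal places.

1. box [0,30]×[0,84]: [(0, 0) (30, 0) (30, 84) (0, 84)]
2. ⊥bis P3·P0 via (4.19,43.05): [(0, 41.804) (0, 0) (30, 0) (30, 50.7254)]  |A|=1387.9405
3. ⊥bis P3·P1 via (10.995,45.085): [(11.008, 45.0775) (0, 41.804) (0, 0) (30, 0) (30, 34.217)]  |A|=1231.1774
4. ⊥bis P3·P2 via (12.98,43.975): [(13.0511, 43.9092) (11.008, 45.0775) (0, 41.804) (0, 0) (30, 0) (30, 28.2289)]  |A|=1180.4314
5. ⊥bis P3·P4 via (12.005,40.1): [(9.3139, 44.5738) (0, 41.804) (0, 0) (30, 0) (30, 10.1846)]  |A|=968.6251
6. ⊥bis P3·P5 via (8.785,25.32): [(19.384, 27.833) (9.3139, 44.5738) (0, 41.804) (0, 23.2371)]  |A|=271.8567
7. ⊥bis P3·P6 via (11.375,38.135): [(14.7892, 26.7436) (9.5756, 44.1387) (9.3139, 44.5738) (0, 41.804) (0, 23.2371)]  |A|=229.0534
8. canonical 5-gon: [(14.7892, 26.7436) (9.5756, 44.1387) (9.3139, 44.5738) (0, 41.804) (0, 23.2371)]
9. shoelace: 229.0534

Area of P3's cell: 229.0534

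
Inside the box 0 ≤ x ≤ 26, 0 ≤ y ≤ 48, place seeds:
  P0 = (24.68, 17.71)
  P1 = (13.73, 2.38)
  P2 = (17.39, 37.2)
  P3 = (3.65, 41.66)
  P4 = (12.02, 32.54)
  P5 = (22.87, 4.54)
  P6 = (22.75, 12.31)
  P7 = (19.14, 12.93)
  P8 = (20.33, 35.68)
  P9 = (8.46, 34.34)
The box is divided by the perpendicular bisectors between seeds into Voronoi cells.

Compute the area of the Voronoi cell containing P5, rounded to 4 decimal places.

Area of P5's cell: 64.3637

1. box [0,26]×[0,48]: [(0, 0) (26, 0) (26, 48) (0, 48)]
2. ⊥bis P5·P0 via (23.775,11.125): [(0, 14.3925) (0, 0) (26, 0) (26, 10.8192)]  |A|=327.752
3. ⊥bis P5·P1 via (18.3,3.46): [(16.244, 12.16) (19.1177, 0) (26, 0) (26, 10.8192)]  |A|=94.6208
4. ⊥bis P5·P2 via (20.13,20.87): [(16.244, 12.16) (19.1177, 0) (26, 0) (26, 10.8192)]  |A|=94.6208
5. ⊥bis P5·P3 via (13.26,23.1): [(16.244, 12.16) (19.1177, 0) (26, 0) (26, 10.8192)]  |A|=94.6208
6. ⊥bis P5·P4 via (17.445,18.54): [(16.244, 12.16) (19.1177, 0) (26, 0) (26, 10.8192)]  |A|=94.6208
7. ⊥bis P5·P6 via (22.81,8.425): [(17.1473, 8.3375) (19.1177, 0) (26, 0) (26, 8.4743)]  |A|=66.2008
8. ⊥bis P5·P7 via (21.005,8.735): [(20.2177, 8.385) (17.4291, 7.1452) (19.1177, 0) (26, 0) (26, 8.4743)]  |A|=64.3637
9. ⊥bis P5·P8 via (21.6,20.11): [(20.2177, 8.385) (17.4291, 7.1452) (19.1177, 0) (26, 0) (26, 8.4743)]  |A|=64.3637
10. ⊥bis P5·P9 via (15.665,19.44): [(20.2177, 8.385) (17.4291, 7.1452) (19.1177, 0) (26, 0) (26, 8.4743)]  |A|=64.3637
11. canonical 5-gon: [(20.2177, 8.385) (17.4291, 7.1452) (19.1177, 0) (26, 0) (26, 8.4743)]
12. shoelace: 64.3637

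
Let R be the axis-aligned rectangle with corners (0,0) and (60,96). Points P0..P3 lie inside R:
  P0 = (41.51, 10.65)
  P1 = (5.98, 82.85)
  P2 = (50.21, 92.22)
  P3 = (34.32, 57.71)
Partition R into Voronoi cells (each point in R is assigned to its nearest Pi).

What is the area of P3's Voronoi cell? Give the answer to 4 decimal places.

1. box [0,60]×[0,96]: [(0, 0) (60, 0) (60, 96) (0, 96)]
2. ⊥bis P3·P0 via (37.915,34.18): [(0, 28.3872) (60, 37.5542) (60, 96) (0, 96)]  |A|=3781.757
3. ⊥bis P3·P1 via (20.15,70.28): [(0, 47.5652) (0, 28.3872) (60, 37.5542) (60, 96) (42.9658, 96)]  |A|=2741.2353
4. ⊥bis P3·P2 via (42.265,74.965): [(29.5141, 80.8361) (0, 47.5652) (0, 28.3872) (60, 37.5542) (60, 66.799)]  |A|=2166.9741
5. canonical 5-gon: [(29.5141, 80.8361) (0, 47.5652) (0, 28.3872) (60, 37.5542) (60, 66.799)]
6. shoelace: 2166.9741

Area of P3's cell: 2166.9741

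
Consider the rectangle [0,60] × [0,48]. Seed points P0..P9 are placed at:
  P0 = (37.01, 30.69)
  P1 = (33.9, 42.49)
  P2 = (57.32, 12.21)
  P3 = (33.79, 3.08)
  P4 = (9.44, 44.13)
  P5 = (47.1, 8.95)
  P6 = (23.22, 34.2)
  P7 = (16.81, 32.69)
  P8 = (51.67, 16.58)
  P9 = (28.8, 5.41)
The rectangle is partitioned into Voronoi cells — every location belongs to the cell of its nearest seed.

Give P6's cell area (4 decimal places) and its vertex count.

1. box [0,60]×[0,48]: [(0, 0) (60, 0) (60, 48) (0, 48)]
2. ⊥bis P6·P0 via (30.115,32.445): [(0, 0) (21.8567, 0) (34.0742, 48) (0, 48)]  |A|=1342.3428
3. ⊥bis P6·P1 via (28.56,38.345): [(0, 0) (21.8567, 0) (30.8619, 35.3794) (21.0656, 48) (0, 48)]  |A|=1260.2548
4. ⊥bis P6·P2 via (40.27,23.205): [(0, 0) (21.8567, 0) (30.8619, 35.3794) (21.0656, 48) (0, 48)]  |A|=1260.2548
5. ⊥bis P6·P3 via (28.505,18.64): [(0, 8.9582) (26.421, 17.9322) (30.8619, 35.3794) (21.0656, 48) (0, 48)]  |A|=945.9435
6. ⊥bis P6·P4 via (16.33,39.165): [(0, 16.5036) (0, 8.9582) (26.421, 17.9322) (30.8619, 35.3794) (21.9114, 46.9104)]  |A|=589.402
7. ⊥bis P6·P5 via (35.16,21.575): [(0, 16.5036) (0, 8.9582) (26.421, 17.9322) (30.8619, 35.3794) (21.9114, 46.9104)]  |A|=589.402
8. ⊥bis P6·P7 via (20.015,33.445): [(18.0917, 41.6097) (23.8732, 17.0668) (26.421, 17.9322) (30.8619, 35.3794) (21.9114, 46.9104)]  |A|=204.7486
9. ⊥bis P6·P8 via (37.445,25.39): [(18.0917, 41.6097) (23.8732, 17.0668) (26.421, 17.9322) (30.8619, 35.3794) (21.9114, 46.9104)]  |A|=204.7486
10. ⊥bis P6·P9 via (26.01,19.805): [(18.0917, 41.6097) (23.3496, 19.2894) (26.9438, 19.986) (30.8619, 35.3794) (21.9114, 46.9104)]  |A|=198.182
11. canonical 5-gon: [(18.0917, 41.6097) (23.3496, 19.2894) (26.9438, 19.986) (30.8619, 35.3794) (21.9114, 46.9104)]
12. shoelace: 198.182

Area of P6's cell: 198.1820 (5 vertices)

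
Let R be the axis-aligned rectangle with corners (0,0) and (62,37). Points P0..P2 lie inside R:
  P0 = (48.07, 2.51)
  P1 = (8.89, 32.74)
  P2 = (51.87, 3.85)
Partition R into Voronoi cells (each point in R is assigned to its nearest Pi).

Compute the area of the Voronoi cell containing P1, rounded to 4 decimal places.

Area of P1's cell: 1077.5991

1. box [0,62]×[0,37]: [(0, 0) (62, 0) (62, 37) (0, 37)]
2. ⊥bis P1·P0 via (28.48,17.625): [(0, 0) (14.8811, 0) (43.4291, 37) (0, 37)]  |A|=1078.7395
3. ⊥bis P1·P2 via (30.38,18.295): [(0, 0) (14.8811, 0) (39.7332, 32.2098) (42.953, 37) (0, 37)]  |A|=1077.5991
4. canonical 5-gon: [(0, 0) (14.8811, 0) (39.7332, 32.2098) (42.953, 37) (0, 37)]
5. shoelace: 1077.5991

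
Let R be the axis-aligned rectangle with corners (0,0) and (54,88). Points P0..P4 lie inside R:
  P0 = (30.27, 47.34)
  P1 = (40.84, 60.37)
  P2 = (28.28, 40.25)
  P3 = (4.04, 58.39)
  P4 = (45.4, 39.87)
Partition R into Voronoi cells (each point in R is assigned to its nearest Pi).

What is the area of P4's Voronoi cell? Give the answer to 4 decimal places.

Area of P4's cell: 872.5102

1. box [0,54]×[0,88]: [(0, 0) (54, 0) (54, 88) (0, 88)]
2. ⊥bis P4·P0 via (37.835,43.605): [(16.3063, 0) (54, 0) (54, 76.3462)]  |A|=1438.8849
3. ⊥bis P4·P1 via (43.12,50.12): [(40.7964, 49.6031) (16.3063, 0) (54, 0) (54, 52.5401)]  |A|=1281.7224
4. ⊥bis P4·P2 via (36.84,40.06): [(40.7964, 49.6031) (36.8756, 41.6617) (35.9508, 0) (54, 0) (54, 52.5401)]  |A|=872.5102
5. ⊥bis P4·P3 via (24.72,49.13): [(40.7964, 49.6031) (36.8756, 41.6617) (35.9508, 0) (54, 0) (54, 52.5401)]  |A|=872.5102
6. canonical 5-gon: [(40.7964, 49.6031) (36.8756, 41.6617) (35.9508, 0) (54, 0) (54, 52.5401)]
7. shoelace: 872.5102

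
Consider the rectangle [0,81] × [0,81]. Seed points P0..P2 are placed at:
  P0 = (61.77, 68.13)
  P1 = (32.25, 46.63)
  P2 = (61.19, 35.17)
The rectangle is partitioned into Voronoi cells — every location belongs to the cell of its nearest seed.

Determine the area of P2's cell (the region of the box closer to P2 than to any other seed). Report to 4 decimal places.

1. box [0,81]×[0,81]: [(0, 0) (81, 0) (81, 81) (0, 81)]
2. ⊥bis P2·P0 via (61.48,51.65): [(0, 52.7319) (0, 0) (81, 0) (81, 51.3065)]  |A|=4213.5541
3. ⊥bis P2·P1 via (46.72,40.9): [(51.0496, 51.8335) (30.5239, 0) (81, 0) (81, 51.3065)]  |A|=2076.5019
4. canonical 4-gon: [(51.0496, 51.8335) (30.5239, 0) (81, 0) (81, 51.3065)]
5. shoelace: 2076.5019

Area of P2's cell: 2076.5019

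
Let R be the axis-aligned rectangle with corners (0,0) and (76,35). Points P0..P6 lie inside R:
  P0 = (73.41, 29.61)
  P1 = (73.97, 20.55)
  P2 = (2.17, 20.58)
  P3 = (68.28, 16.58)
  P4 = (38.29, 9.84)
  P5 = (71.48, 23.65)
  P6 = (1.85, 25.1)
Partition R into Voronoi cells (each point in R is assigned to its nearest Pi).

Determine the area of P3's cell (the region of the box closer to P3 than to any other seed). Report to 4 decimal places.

Area of P3's cell: 500.1909

1. box [0,76]×[0,35]: [(0, 0) (76, 0) (76, 35) (0, 35)]
2. ⊥bis P3·P0 via (70.845,23.095): [(0, 0) (76, 0) (76, 21.0654) (40.6068, 35) (0, 35)]  |A|=2413.4054
3. ⊥bis P3·P1 via (71.125,18.565): [(0, 0) (76, 0) (76, 11.5779) (66.8734, 24.6587) (40.6068, 35) (0, 35)]  |A|=2370.1108
4. ⊥bis P3·P2 via (35.225,18.58): [(34.1008, 0) (76, 0) (76, 11.5779) (66.8734, 24.6587) (40.6068, 35) (36.2185, 35)]  |A|=1139.5229
5. ⊥bis P3·P4 via (53.285,13.21): [(56.2538, 0) (76, 0) (76, 11.5779) (66.8734, 24.6587) (49.1432, 31.6391)]  |A|=551.9563
6. ⊥bis P3·P5 via (69.88,20.115): [(49.6782, 29.2587) (56.2538, 0) (76, 0) (76, 11.5779) (70.119, 20.0068)]  |A|=500.1909
7. ⊥bis P3·P6 via (35.065,20.84): [(49.6782, 29.2587) (56.2538, 0) (76, 0) (76, 11.5779) (70.119, 20.0068)]  |A|=500.1909
8. canonical 5-gon: [(49.6782, 29.2587) (56.2538, 0) (76, 0) (76, 11.5779) (70.119, 20.0068)]
9. shoelace: 500.1909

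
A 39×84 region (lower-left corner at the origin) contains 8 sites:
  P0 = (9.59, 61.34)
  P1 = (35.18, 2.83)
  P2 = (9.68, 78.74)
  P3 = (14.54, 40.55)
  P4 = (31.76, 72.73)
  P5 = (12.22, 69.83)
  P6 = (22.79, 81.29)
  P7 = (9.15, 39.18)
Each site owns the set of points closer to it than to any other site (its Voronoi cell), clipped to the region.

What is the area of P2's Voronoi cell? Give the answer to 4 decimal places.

1. box [0,39]×[0,84]: [(0, 0) (39, 0) (39, 84) (0, 84)]
2. ⊥bis P2·P0 via (9.635,70.04): [(0, 70.0898) (39, 69.8881) (39, 84) (0, 84)]  |A|=546.43
3. ⊥bis P2·P1 via (22.43,40.785): [(0, 70.0898) (39, 69.8881) (39, 84) (0, 84)]  |A|=546.43
4. ⊥bis P2·P3 via (12.11,59.645): [(0, 70.0898) (39, 69.8881) (39, 84) (0, 84)]  |A|=546.43
5. ⊥bis P2·P4 via (20.72,75.735): [(0, 70.0898) (19.1565, 69.9908) (22.9697, 84) (0, 84)]  |A|=294.1286
6. ⊥bis P2·P5 via (10.95,74.285): [(0, 71.1635) (21.114, 77.1825) (22.9697, 84) (0, 84)]  |A|=213.8135
7. ⊥bis P2·P6 via (16.235,80.015): [(0, 71.1635) (17.0133, 76.0135) (15.4599, 84) (0, 84)]  |A|=170.9315
8. ⊥bis P2·P7 via (9.415,58.96): [(0, 71.1635) (17.0133, 76.0135) (15.4599, 84) (0, 84)]  |A|=170.9315
9. canonical 4-gon: [(0, 71.1635) (17.0133, 76.0135) (15.4599, 84) (0, 84)]
10. shoelace: 170.9315

Area of P2's cell: 170.9315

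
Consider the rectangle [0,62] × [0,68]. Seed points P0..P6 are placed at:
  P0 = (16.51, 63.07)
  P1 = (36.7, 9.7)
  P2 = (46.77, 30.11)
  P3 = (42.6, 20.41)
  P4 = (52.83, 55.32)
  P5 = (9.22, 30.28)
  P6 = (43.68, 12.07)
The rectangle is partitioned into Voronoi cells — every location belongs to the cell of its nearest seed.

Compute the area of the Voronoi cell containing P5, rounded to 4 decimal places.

1. box [0,62]×[0,68]: [(0, 0) (62, 0) (62, 68) (0, 68)]
2. ⊥bis P5·P0 via (12.865,46.675): [(0, 49.5352) (0, 0) (62, 0) (62, 35.7511)]  |A|=2643.8757
3. ⊥bis P5·P1 via (22.96,19.99): [(38.6512, 40.9421) (0, 49.5352) (0, 0) (7.9893, 0)]  |A|=1120.8475
4. ⊥bis P5·P2 via (27.995,30.195): [(27.9791, 26.6919) (28.0543, 43.2981) (0, 49.5352) (0, 0) (7.9893, 0)]  |A|=1032.7724
5. ⊥bis P5·P3 via (25.91,25.345): [(25.2182, 23.0053) (28.0051, 32.4306) (28.0543, 43.2981) (0, 49.5352) (0, 0) (7.9893, 0)]  |A|=1024.8982
6. ⊥bis P5·P4 via (31.025,42.8): [(25.2182, 23.0053) (28.0051, 32.4306) (28.0543, 43.2981) (0, 49.5352) (0, 0) (7.9893, 0)]  |A|=1024.8982
7. ⊥bis P5·P6 via (26.45,21.175): [(25.2182, 23.0053) (28.0051, 32.4306) (28.0543, 43.2981) (0, 49.5352) (0, 0) (7.9893, 0)]  |A|=1024.8982
8. canonical 6-gon: [(25.2182, 23.0053) (28.0051, 32.4306) (28.0543, 43.2981) (0, 49.5352) (0, 0) (7.9893, 0)]
9. shoelace: 1024.8982

Area of P5's cell: 1024.8982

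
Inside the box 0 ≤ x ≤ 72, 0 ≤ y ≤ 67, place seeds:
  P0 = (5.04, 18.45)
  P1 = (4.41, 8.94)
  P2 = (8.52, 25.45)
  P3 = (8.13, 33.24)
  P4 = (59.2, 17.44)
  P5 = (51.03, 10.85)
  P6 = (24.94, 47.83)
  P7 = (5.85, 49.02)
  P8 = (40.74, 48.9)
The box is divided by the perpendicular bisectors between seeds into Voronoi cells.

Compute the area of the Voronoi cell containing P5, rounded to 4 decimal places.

1. box [0,72]×[0,67]: [(0, 0) (72, 0) (72, 67) (0, 67)]
2. ⊥bis P5·P0 via (28.035,14.65): [(25.614, 0) (72, 0) (72, 67) (36.686, 67)]  |A|=2736.9483
3. ⊥bis P5·P1 via (27.72,9.895): [(27.6265, 12.1779) (28.1254, 0) (72, 0) (72, 67) (36.686, 67)]  |A|=2721.6569
4. ⊥bis P5·P2 via (29.775,18.15): [(27.6369, 11.9245) (28.1254, 0) (72, 0) (72, 67) (46.5525, 67)]  |A|=2448.5245
5. ⊥bis P5·P3 via (29.58,22.045): [(34.0624, 30.6335) (27.6369, 11.9245) (28.1254, 0) (72, 0) (72, 67) (53.0425, 67)]  |A|=2330.5141
6. ⊥bis P5·P4 via (55.115,14.145): [(37.1081, 36.4691) (34.0624, 30.6335) (27.6369, 11.9245) (28.1254, 0) (66.5245, 0)]  |A|=772.399
7. ⊥bis P5·P6 via (37.985,29.34): [(41.091, 31.5313) (32.2217, 25.2739) (27.6369, 11.9245) (28.1254, 0) (66.5245, 0)]  |A|=735.2492
8. ⊥bis P5·P7 via (28.44,29.935): [(41.091, 31.5313) (32.2217, 25.2739) (27.6369, 11.9245) (28.1254, 0) (66.5245, 0)]  |A|=735.2492
9. ⊥bis P5·P8 via (45.885,29.875): [(43.0463, 29.1073) (34.3043, 26.7432) (32.2217, 25.2739) (27.6369, 11.9245) (28.1254, 0) (66.5245, 0)]  |A|=722.3426
10. canonical 6-gon: [(43.0463, 29.1073) (34.3043, 26.7432) (32.2217, 25.2739) (27.6369, 11.9245) (28.1254, 0) (66.5245, 0)]
11. shoelace: 722.3426

Area of P5's cell: 722.3426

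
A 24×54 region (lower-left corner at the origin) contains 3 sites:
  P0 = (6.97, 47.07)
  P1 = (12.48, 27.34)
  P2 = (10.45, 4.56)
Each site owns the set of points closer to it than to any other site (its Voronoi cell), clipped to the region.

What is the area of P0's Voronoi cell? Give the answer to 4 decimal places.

1. box [0,24]×[0,54]: [(0, 0) (24, 0) (24, 54) (0, 54)]
2. ⊥bis P0·P1 via (9.725,37.205): [(0, 34.4891) (24, 41.1916) (24, 54) (0, 54)]  |A|=387.8318
3. ⊥bis P0·P2 via (8.71,25.815): [(0, 34.4891) (24, 41.1916) (24, 54) (0, 54)]  |A|=387.8318
4. canonical 4-gon: [(0, 34.4891) (24, 41.1916) (24, 54) (0, 54)]
5. shoelace: 387.8318

Area of P0's cell: 387.8318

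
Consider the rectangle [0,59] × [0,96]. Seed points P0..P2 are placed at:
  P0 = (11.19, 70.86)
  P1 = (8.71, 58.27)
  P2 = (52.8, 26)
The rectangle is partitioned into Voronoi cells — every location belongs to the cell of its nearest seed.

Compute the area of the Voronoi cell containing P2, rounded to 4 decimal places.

Area of P2's cell: 2324.9428

1. box [0,59]×[0,96]: [(0, 0) (59, 0) (59, 96) (0, 96)]
2. ⊥bis P2·P0 via (31.995,48.43): [(0, 18.753) (0, 0) (59, 0) (59, 73.4786)]  |A|=2720.8297
3. ⊥bis P2·P1 via (30.755,42.135): [(42.4816, 58.1569) (0, 0.1149) (0, 0) (59, 0) (59, 73.4786)]  |A|=2324.9428
4. canonical 5-gon: [(42.4816, 58.1569) (0, 0.1149) (0, 0) (59, 0) (59, 73.4786)]
5. shoelace: 2324.9428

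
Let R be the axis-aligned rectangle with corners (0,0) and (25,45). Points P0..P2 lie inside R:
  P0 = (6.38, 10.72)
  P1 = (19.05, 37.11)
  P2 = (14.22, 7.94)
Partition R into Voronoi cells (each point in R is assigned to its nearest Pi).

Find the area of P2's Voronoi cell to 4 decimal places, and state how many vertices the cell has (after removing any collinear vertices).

1. box [0,25]×[0,45]: [(0, 0) (25, 0) (25, 45) (0, 45)]
2. ⊥bis P2·P0 via (10.3,9.33): [(6.9917, 0) (25, 0) (25, 45) (22.9483, 45)]  |A|=451.3511
3. ⊥bis P2·P1 via (16.635,22.525): [(15.0707, 22.784) (6.9917, 0) (25, 0) (25, 21.1399)]  |A|=310.1036
4. canonical 4-gon: [(15.0707, 22.784) (6.9917, 0) (25, 0) (25, 21.1399)]
5. shoelace: 310.1036

Area of P2's cell: 310.1036 (4 vertices)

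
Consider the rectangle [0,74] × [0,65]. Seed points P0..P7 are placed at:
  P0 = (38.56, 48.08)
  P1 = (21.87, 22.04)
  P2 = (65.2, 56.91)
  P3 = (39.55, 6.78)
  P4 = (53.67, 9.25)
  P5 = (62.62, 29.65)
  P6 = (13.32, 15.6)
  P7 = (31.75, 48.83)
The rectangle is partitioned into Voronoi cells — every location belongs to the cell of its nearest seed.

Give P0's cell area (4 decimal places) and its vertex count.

Area of P0's cell: 536.5395 (5 vertices)

1. box [0,74]×[0,65]: [(0, 0) (74, 0) (74, 65) (0, 65)]
2. ⊥bis P0·P1 via (30.215,35.06): [(0, 54.4259) (74, 6.9966) (74, 65) (0, 65)]  |A|=2537.3681
3. ⊥bis P0·P2 via (51.88,52.495): [(0, 54.4259) (65.0619, 12.7253) (47.7351, 65) (0, 65)]  |A|=1591.6547
4. ⊥bis P0·P3 via (39.055,27.43): [(0, 54.4259) (42.009, 27.5008) (60.0214, 27.9326) (47.7351, 65) (0, 65)]  |A|=1453.6068
5. ⊥bis P0·P4 via (46.115,28.665): [(0, 54.4259) (42.009, 27.5008) (43.1964, 27.5293) (58.2176, 33.3745) (47.7351, 65) (0, 65)]  |A|=1407.4629
6. ⊥bis P0·P5 via (50.59,38.865): [(0, 54.4259) (41.9258, 27.5541) (54.6437, 44.157) (47.7351, 65) (0, 65)]  |A|=1305.2964
7. ⊥bis P0·P6 via (25.94,31.84): [(0, 54.4259) (41.9258, 27.5541) (54.6437, 44.157) (47.7351, 65) (0, 65)]  |A|=1305.2964
8. ⊥bis P0·P7 via (35.155,48.455): [(33.4513, 32.9857) (41.9258, 27.5541) (54.6437, 44.157) (47.7351, 65) (36.9771, 65)]  |A|=536.5395
9. canonical 5-gon: [(33.4513, 32.9857) (41.9258, 27.5541) (54.6437, 44.157) (47.7351, 65) (36.9771, 65)]
10. shoelace: 536.5395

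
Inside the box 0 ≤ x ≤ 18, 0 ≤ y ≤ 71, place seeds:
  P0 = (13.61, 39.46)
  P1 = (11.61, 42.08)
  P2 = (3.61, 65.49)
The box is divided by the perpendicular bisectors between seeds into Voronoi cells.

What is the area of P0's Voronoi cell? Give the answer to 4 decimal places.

Area of P0's cell: 684.2569

1. box [0,18]×[0,71]: [(0, 0) (18, 0) (18, 71) (0, 71)]
2. ⊥bis P0·P1 via (12.61,40.77): [(0, 31.144) (0, 0) (18, 0) (18, 44.8845)]  |A|=684.2569
3. ⊥bis P0·P2 via (8.61,52.475): [(0, 31.144) (0, 0) (18, 0) (18, 44.8845)]  |A|=684.2569
4. canonical 4-gon: [(0, 31.144) (0, 0) (18, 0) (18, 44.8845)]
5. shoelace: 684.2569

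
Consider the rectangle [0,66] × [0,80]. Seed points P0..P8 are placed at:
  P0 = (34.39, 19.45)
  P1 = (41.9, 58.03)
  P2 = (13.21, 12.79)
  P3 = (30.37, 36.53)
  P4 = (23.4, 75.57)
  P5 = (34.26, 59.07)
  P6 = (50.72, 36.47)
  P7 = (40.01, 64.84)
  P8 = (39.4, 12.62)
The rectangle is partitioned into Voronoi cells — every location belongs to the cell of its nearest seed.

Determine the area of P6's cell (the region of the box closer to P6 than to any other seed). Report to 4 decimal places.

1. box [0,66]×[0,80]: [(0, 0) (66, 0) (66, 80) (0, 80)]
2. ⊥bis P6·P0 via (42.555,27.96): [(0, 68.7898) (66, 5.4655) (66, 80) (0, 80)]  |A|=2829.5761
3. ⊥bis P6·P1 via (46.31,47.25): [(29.5822, 40.4068) (66, 5.4655) (66, 55.305)]  |A|=907.5218
4. ⊥bis P6·P2 via (31.965,24.63): [(29.5822, 40.4068) (66, 5.4655) (66, 55.305)]  |A|=907.5218
5. ⊥bis P6·P3 via (40.545,36.5): [(40.5698, 44.9017) (40.5256, 29.9072) (66, 5.4655) (66, 55.305)]  |A|=825.2446
6. ⊥bis P6·P4 via (37.06,56.02): [(40.5698, 44.9017) (40.5256, 29.9072) (66, 5.4655) (66, 55.305)]  |A|=825.2446
7. ⊥bis P6·P5 via (42.49,47.77): [(40.5698, 44.9017) (40.5256, 29.9072) (66, 5.4655) (66, 55.305)]  |A|=825.2446
8. ⊥bis P6·P7 via (45.365,50.655): [(40.5698, 44.9017) (40.5256, 29.9072) (66, 5.4655) (66, 55.305)]  |A|=825.2446
9. ⊥bis P6·P8 via (45.06,24.545): [(40.5698, 44.9017) (40.5256, 29.9072) (47.1464, 23.5547) (66, 14.6062) (66, 55.305)]  |A|=739.077
10. canonical 5-gon: [(40.5698, 44.9017) (40.5256, 29.9072) (47.1464, 23.5547) (66, 14.6062) (66, 55.305)]
11. shoelace: 739.077

Area of P6's cell: 739.0770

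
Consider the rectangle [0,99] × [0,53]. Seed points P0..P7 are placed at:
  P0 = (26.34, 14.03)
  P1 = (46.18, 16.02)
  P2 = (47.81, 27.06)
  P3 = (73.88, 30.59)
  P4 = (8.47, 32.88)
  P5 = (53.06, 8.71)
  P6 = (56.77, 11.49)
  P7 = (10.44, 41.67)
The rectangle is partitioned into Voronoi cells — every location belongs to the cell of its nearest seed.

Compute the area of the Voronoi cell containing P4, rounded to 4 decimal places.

1. box [0,99]×[0,53]: [(0, 0) (99, 0) (99, 53) (0, 53)]
2. ⊥bis P4·P0 via (17.405,23.455): [(0, 6.9549) (48.5703, 53) (0, 53)]  |A|=1118.2119
3. ⊥bis P4·P1 via (27.325,24.45): [(0, 6.9549) (33.8507, 39.0457) (40.0896, 53) (0, 53)]  |A|=1059.0409
4. ⊥bis P4·P2 via (28.14,29.97): [(0, 6.9549) (28.7701, 34.2293) (31.5471, 53) (0, 53)]  |A|=958.443
5. ⊥bis P4·P3 via (41.175,31.735): [(0, 6.9549) (28.7701, 34.2293) (31.5471, 53) (0, 53)]  |A|=958.443
6. ⊥bis P4·P5 via (30.765,20.795): [(0, 6.9549) (28.7701, 34.2293) (31.5471, 53) (0, 53)]  |A|=958.443
7. ⊥bis P4·P6 via (32.62,22.185): [(0, 6.9549) (28.7701, 34.2293) (31.5471, 53) (0, 53)]  |A|=958.443
8. ⊥bis P4·P7 via (9.455,37.275): [(0, 39.394) (0, 6.9549) (27.6754, 33.1915)]  |A|=448.8838
9. canonical 3-gon: [(0, 39.394) (0, 6.9549) (27.6754, 33.1915)]
10. shoelace: 448.8838

Area of P4's cell: 448.8838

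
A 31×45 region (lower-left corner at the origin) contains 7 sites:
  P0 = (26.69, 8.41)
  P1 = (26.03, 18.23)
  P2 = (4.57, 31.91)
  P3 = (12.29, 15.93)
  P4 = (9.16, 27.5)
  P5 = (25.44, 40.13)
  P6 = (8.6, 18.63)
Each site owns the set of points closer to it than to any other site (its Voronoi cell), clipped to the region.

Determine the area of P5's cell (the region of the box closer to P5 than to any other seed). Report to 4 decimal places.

Area of P5's cell: 246.2651

1. box [0,31]×[0,45]: [(0, 0) (31, 0) (31, 45) (0, 45)]
2. ⊥bis P5·P0 via (26.065,24.27): [(0, 23.2428) (31, 24.4645) (31, 45) (0, 45)]  |A|=655.5365
3. ⊥bis P5·P1 via (25.735,29.18): [(0, 28.4867) (31, 29.3218) (31, 45) (0, 45)]  |A|=498.9679
4. ⊥bis P5·P2 via (15.005,36.02): [(17.7834, 28.9658) (31, 29.3218) (31, 45) (11.4681, 45)]  |A|=260.1954
5. ⊥bis P5·P3 via (18.865,28.03): [(17.7834, 28.9658) (31, 29.3218) (31, 45) (11.4681, 45)]  |A|=260.1954
6. ⊥bis P5·P4 via (17.3,33.815): [(14.4024, 37.55) (20.9949, 29.0523) (31, 29.3218) (31, 45) (11.4681, 45)]  |A|=246.2651
7. ⊥bis P5·P6 via (17.02,29.38): [(14.4024, 37.55) (20.9949, 29.0523) (31, 29.3218) (31, 45) (11.4681, 45)]  |A|=246.2651
8. canonical 5-gon: [(14.4024, 37.55) (20.9949, 29.0523) (31, 29.3218) (31, 45) (11.4681, 45)]
9. shoelace: 246.2651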